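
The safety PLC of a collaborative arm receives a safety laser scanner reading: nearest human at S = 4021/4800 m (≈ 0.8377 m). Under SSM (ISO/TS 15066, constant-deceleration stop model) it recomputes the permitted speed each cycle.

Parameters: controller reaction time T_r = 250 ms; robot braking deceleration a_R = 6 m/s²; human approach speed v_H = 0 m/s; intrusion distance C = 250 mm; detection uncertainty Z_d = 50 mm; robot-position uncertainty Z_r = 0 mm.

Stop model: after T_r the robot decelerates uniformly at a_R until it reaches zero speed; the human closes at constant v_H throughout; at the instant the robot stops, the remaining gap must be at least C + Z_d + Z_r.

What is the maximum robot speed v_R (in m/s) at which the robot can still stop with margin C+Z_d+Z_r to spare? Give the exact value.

v_R_max = 29/20 m/s = 1.4500 m/s

quadratic (1/12)·v² + (1/4)·v + (-2581/4800) = 0
  disc = (1/4)² − 4·(1/12)·(-2581/4800) = 3481/14400 ; √disc = 59/120
  v_R = (−(1/4) + 59/120) / (2·(1/12)) = 29/20 m/s
check:
T_s = v_R/a_R = (29/20)/6 = 0.2417 s
robot in T_r: 1.4500·0.2500 = 0.3625 m
robot under decel: 1.4500²/(2·6.0000) = 0.1752 m
person approaches 0.0000·(0.2500+0.2417) = 0.0000 m
C+Z_d+Z_r = 0.2500+0.0500+0.0000 = 0.3000 m
sum ≈ 0.3625+0.1752+0.0000+0.3000 ≈ 0.8377 m = S ✓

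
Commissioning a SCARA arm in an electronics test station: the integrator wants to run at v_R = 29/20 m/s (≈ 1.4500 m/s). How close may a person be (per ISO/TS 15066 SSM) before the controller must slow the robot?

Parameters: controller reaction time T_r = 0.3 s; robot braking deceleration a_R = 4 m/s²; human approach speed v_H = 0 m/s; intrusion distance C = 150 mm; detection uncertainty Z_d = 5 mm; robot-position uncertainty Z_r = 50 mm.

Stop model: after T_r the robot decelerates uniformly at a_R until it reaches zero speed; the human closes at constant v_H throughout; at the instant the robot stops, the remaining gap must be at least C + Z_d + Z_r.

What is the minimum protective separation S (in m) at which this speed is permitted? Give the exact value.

T_s = v_R/a_R = (29/20)/4 = 0.3625 s
reaction-phase robot travel = 1.4500·0.3000 = 0.4350 m
robot covers 1.4500·0.3625 − ½·4.0000·0.3625² = 0.2628 m while stopping
person approaches 0.0000·(0.3000+0.3625) = 0.0000 m
residual clearance needed = 0.1500+0.0050+0.0500 = 0.2050 m
S_min ≈ 0.4350+0.2628+0.0000+0.2050  ⇒  S_min = 2889/3200 m

S_min = 2889/3200 m = 0.9028 m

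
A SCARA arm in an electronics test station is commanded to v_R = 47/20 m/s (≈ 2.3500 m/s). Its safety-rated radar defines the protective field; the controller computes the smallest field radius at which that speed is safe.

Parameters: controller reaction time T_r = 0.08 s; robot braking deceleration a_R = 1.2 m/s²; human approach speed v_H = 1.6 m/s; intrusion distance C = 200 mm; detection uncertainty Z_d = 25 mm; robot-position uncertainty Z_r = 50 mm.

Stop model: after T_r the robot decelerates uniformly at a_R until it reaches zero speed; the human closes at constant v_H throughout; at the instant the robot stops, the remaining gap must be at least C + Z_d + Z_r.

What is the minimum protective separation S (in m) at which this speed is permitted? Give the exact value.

braking lasts T_s = (47/20)/(6/5) = 1.9583 s
robot covers v_R·T_r = 2.3500·0.0800 = 0.1880 m before braking
robot covers 2.3500·1.9583 − ½·1.2000·1.9583² = 2.3010 m while stopping
person approaches 1.6000·(0.0800+1.9583) = 3.2613 m
C+Z_d+Z_r = 0.2000+0.0250+0.0500 = 0.2750 m
S_min ≈ 0.1880+2.3010+3.2613+0.2750  ⇒  S_min = 48203/8000 m

S_min = 48203/8000 m = 6.0254 m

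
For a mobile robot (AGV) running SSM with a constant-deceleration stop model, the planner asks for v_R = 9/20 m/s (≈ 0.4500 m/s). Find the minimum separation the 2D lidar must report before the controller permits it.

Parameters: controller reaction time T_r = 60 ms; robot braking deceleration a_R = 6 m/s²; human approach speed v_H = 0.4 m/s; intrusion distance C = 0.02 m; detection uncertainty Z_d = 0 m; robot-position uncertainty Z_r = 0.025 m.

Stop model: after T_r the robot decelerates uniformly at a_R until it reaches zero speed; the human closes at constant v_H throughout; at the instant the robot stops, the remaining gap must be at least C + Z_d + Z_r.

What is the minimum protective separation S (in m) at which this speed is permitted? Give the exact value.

stop time T_s = (9/20)/6 = 0.0750 s
reaction-phase robot travel = 0.4500·0.0600 = 0.0270 m
robot covers 0.4500·0.0750 − ½·6.0000·0.0750² = 0.0169 m while stopping
human over T_r+T_s: 0.4000·(0.0600+0.0750) = 0.0540 m
residual clearance needed = 0.0200+0.0000+0.0250 = 0.0450 m
S_min ≈ 0.0270+0.0169+0.0540+0.0450  ⇒  S_min = 1143/8000 m

S_min = 1143/8000 m = 0.1429 m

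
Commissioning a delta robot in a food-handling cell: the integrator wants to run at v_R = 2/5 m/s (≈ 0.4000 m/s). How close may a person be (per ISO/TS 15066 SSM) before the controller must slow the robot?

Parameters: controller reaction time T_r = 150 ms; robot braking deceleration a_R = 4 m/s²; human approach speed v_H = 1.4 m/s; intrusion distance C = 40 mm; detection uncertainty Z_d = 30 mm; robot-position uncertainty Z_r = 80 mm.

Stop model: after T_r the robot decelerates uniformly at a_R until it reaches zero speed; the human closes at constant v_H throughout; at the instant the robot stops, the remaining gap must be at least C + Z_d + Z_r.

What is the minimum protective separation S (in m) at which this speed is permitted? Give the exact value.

braking lasts T_s = (2/5)/4 = 0.1000 s
robot in T_r: 0.4000·0.1500 = 0.0600 m
braking distance = 0.4000²/(2·4.0000) = 0.0200 m
human over T_r+T_s: 1.4000·(0.1500+0.1000) = 0.3500 m
residual clearance needed = 0.0400+0.0300+0.0800 = 0.1500 m
S_min ≈ 0.0600+0.0200+0.3500+0.1500  ⇒  S_min = 29/50 m

S_min = 29/50 m = 0.5800 m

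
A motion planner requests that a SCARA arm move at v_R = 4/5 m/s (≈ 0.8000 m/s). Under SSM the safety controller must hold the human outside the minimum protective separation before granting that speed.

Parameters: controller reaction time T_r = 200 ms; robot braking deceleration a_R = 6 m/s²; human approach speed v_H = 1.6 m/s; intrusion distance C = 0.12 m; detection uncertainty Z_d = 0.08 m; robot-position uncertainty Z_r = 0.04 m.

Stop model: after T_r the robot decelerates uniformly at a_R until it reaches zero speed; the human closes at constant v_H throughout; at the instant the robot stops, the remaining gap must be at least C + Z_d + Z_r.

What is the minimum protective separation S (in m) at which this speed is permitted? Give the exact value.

stop time T_s = (4/5)/6 = 0.1333 s
robot in T_r: 0.8000·0.2000 = 0.1600 m
braking distance = 0.8000²/(2·6.0000) = 0.0533 m
human over T_r+T_s: 1.6000·(0.2000+0.1333) = 0.5333 m
C+Z_d+Z_r = 0.1200+0.0800+0.0400 = 0.2400 m
S_min ≈ 0.1600+0.0533+0.5333+0.2400  ⇒  S_min = 74/75 m

S_min = 74/75 m = 0.9867 m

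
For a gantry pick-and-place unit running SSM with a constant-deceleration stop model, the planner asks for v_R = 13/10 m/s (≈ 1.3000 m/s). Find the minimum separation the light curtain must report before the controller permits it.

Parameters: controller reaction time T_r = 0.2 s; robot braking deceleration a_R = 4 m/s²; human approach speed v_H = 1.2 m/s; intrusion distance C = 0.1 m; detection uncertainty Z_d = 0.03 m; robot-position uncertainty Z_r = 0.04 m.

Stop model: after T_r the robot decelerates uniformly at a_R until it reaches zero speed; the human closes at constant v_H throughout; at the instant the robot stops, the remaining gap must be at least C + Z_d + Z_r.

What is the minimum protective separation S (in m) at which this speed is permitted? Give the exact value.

T_s = v_R/a_R = (13/10)/4 = 0.3250 s
robot covers v_R·T_r = 1.3000·0.2000 = 0.2600 m before braking
robot covers 1.3000·0.3250 − ½·4.0000·0.3250² = 0.2112 m while stopping
person approaches 1.2000·(0.2000+0.3250) = 0.6300 m
margins: 0.1000+0.0300+0.0400 = 0.1700 m
S_min ≈ 0.2600+0.2112+0.6300+0.1700  ⇒  S_min = 1017/800 m

S_min = 1017/800 m = 1.2712 m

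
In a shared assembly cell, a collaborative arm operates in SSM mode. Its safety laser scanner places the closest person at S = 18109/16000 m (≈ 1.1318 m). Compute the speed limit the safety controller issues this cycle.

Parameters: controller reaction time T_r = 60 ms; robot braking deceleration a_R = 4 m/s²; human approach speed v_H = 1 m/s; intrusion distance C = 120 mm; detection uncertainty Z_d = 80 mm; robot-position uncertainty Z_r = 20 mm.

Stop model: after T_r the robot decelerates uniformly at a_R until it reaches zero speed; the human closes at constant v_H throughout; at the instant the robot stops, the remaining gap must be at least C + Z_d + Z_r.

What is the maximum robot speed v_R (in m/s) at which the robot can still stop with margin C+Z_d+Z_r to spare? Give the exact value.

v_R_max = 33/20 m/s = 1.6500 m/s

collect terms ⇒ (1/8)·v_R² + (31/100)·v_R + (-13629/16000) = 0
  disc = (31/100)² − 4·(1/8)·(-13629/16000) = 83521/160000 ; √disc = 289/400
  v_R = (−(31/100) + 289/400) / (2·(1/8)) = 33/20 m/s
check:
braking lasts T_s = (33/20)/4 = 0.4125 s
robot covers v_R·T_r = 1.6500·0.0600 = 0.0990 m before braking
braking distance = 1.6500²/(2·4.0000) = 0.3403 m
human over T_r+T_s: 1.0000·(0.0600+0.4125) = 0.4725 m
residual clearance needed = 0.1200+0.0800+0.0200 = 0.2200 m
sum ≈ 0.0990+0.3403+0.4725+0.2200 ≈ 1.1318 m = S ✓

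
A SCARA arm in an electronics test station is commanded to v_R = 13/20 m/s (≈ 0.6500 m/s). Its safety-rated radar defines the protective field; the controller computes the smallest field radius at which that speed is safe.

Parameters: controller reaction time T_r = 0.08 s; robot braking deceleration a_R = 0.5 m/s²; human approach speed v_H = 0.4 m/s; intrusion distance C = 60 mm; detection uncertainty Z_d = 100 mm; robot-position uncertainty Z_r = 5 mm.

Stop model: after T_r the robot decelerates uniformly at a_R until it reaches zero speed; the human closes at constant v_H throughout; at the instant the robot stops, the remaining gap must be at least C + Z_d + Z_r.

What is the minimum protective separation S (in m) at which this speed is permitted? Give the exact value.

stop time T_s = (13/20)/(1/2) = 1.3000 s
reaction-phase robot travel = 0.6500·0.0800 = 0.0520 m
robot under decel: 0.6500²/(2·0.5000) = 0.4225 m
person approaches 0.4000·(0.0800+1.3000) = 0.5520 m
C+Z_d+Z_r = 0.0600+0.1000+0.0050 = 0.1650 m
S_min ≈ 0.0520+0.4225+0.5520+0.1650  ⇒  S_min = 2383/2000 m

S_min = 2383/2000 m = 1.1915 m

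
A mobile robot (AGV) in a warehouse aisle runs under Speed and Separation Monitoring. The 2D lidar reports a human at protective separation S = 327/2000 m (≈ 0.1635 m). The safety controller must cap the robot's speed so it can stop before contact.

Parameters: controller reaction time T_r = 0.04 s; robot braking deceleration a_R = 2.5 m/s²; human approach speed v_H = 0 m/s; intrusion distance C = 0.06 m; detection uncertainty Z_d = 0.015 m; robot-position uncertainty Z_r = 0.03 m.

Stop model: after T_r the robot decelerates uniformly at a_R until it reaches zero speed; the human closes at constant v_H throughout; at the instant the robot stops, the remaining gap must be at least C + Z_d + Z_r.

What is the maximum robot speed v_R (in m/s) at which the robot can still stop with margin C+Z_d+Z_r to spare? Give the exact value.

quadratic (1/5)·v² + (1/25)·v + (-117/2000) = 0
  disc = (1/25)² − 4·(1/5)·(-117/2000) = 121/2500 ; √disc = 11/50
  v_R = (−(1/25) + 11/50) / (2·(1/5)) = 9/20 m/s
check:
braking lasts T_s = (9/20)/(5/2) = 0.1800 s
reaction-phase robot travel = 0.4500·0.0400 = 0.0180 m
robot under decel: 0.4500²/(2·2.5000) = 0.0405 m
human closes 0.0000·0.2200 = 0.0000 m
residual clearance needed = 0.0600+0.0150+0.0300 = 0.1050 m
sum ≈ 0.0180+0.0405+0.0000+0.1050 ≈ 0.1635 m = S ✓

v_R_max = 9/20 m/s = 0.4500 m/s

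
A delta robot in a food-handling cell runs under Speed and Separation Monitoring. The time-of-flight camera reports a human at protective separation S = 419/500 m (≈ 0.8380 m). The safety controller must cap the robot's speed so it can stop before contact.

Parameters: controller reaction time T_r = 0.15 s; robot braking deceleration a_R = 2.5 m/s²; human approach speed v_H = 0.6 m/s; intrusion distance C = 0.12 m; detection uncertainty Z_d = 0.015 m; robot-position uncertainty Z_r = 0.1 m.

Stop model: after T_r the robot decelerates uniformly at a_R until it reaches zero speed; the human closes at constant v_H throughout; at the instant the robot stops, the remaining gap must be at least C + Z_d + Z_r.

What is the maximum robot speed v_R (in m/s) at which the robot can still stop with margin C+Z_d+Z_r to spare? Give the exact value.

v_R_max = 9/10 m/s = 0.9000 m/s

at the boundary: (1/5)·v² + (39/100)·v + (-513/1000) = 0
  disc = (39/100)² − 4·(1/5)·(-513/1000) = 9/16 ; √disc = 3/4
  v_R = (−(39/100) + 3/4) / (2·(1/5)) = 9/10 m/s
check:
T_s = v_R/a_R = (9/10)/(5/2) = 0.3600 s
reaction-phase robot travel = 0.9000·0.1500 = 0.1350 m
robot under decel: 0.9000²/(2·2.5000) = 0.1620 m
human over T_r+T_s: 0.6000·(0.1500+0.3600) = 0.3060 m
C+Z_d+Z_r = 0.1200+0.0150+0.1000 = 0.2350 m
sum ≈ 0.1350+0.1620+0.3060+0.2350 ≈ 0.8380 m = S ✓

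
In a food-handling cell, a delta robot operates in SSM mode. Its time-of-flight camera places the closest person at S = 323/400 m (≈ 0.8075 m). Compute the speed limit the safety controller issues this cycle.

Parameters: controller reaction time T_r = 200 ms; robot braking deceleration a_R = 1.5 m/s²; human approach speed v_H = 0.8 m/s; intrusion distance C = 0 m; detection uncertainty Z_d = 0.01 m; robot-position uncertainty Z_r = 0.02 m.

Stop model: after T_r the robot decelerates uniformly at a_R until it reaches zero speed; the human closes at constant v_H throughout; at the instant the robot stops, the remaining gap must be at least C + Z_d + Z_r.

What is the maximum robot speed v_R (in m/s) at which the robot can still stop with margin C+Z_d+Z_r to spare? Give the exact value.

v_R_max = 13/20 m/s = 0.6500 m/s

collect terms ⇒ (1/3)·v_R² + (11/15)·v_R + (-247/400) = 0
  disc = (11/15)² − 4·(1/3)·(-247/400) = 49/36 ; √disc = 7/6
  v_R = (−(11/15) + 7/6) / (2·(1/3)) = 13/20 m/s
check:
braking lasts T_s = (13/20)/(3/2) = 0.4333 s
reaction-phase robot travel = 0.6500·0.2000 = 0.1300 m
robot covers 0.6500·0.4333 − ½·1.5000·0.4333² = 0.1408 m while stopping
human over T_r+T_s: 0.8000·(0.2000+0.4333) = 0.5067 m
C+Z_d+Z_r = 0.0000+0.0100+0.0200 = 0.0300 m
sum ≈ 0.1300+0.1408+0.5067+0.0300 ≈ 0.8075 m = S ✓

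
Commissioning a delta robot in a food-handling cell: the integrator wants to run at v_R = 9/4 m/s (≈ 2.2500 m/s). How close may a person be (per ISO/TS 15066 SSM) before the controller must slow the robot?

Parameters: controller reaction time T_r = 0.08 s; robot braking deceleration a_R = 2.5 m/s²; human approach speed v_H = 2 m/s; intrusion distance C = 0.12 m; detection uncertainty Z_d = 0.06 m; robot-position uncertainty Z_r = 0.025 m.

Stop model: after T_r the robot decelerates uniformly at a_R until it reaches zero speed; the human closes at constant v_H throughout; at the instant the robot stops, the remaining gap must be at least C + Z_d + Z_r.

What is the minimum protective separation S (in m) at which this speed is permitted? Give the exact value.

braking lasts T_s = (9/4)/(5/2) = 0.9000 s
robot in T_r: 2.2500·0.0800 = 0.1800 m
braking distance = 2.2500²/(2·2.5000) = 1.0125 m
person approaches 2.0000·(0.0800+0.9000) = 1.9600 m
margins: 0.1200+0.0600+0.0250 = 0.2050 m
S_min ≈ 0.1800+1.0125+1.9600+0.2050  ⇒  S_min = 1343/400 m

S_min = 1343/400 m = 3.3575 m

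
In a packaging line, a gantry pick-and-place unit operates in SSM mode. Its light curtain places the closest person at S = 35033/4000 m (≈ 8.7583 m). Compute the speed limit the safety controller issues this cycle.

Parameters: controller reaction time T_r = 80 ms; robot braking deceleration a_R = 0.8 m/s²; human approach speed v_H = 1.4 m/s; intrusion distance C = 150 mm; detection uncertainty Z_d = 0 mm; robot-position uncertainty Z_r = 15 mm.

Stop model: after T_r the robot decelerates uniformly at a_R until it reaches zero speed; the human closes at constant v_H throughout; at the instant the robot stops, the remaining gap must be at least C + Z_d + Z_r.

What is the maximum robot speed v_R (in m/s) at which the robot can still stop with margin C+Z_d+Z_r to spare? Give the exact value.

v_R_max = 5/2 m/s = 2.5000 m/s

quadratic (5/8)·v² + (183/100)·v + (-1357/160) = 0
  disc = (183/100)² − 4·(5/8)·(-1357/160) = 982081/40000 ; √disc = 991/200
  v_R = (−(183/100) + 991/200) / (2·(5/8)) = 5/2 m/s
check:
stop time T_s = (5/2)/(4/5) = 3.1250 s
robot in T_r: 2.5000·0.0800 = 0.2000 m
robot covers 2.5000·3.1250 − ½·0.8000·3.1250² = 3.9062 m while stopping
human over T_r+T_s: 1.4000·(0.0800+3.1250) = 4.4870 m
margins: 0.1500+0.0000+0.0150 = 0.1650 m
sum ≈ 0.2000+3.9062+4.4870+0.1650 ≈ 8.7583 m = S ✓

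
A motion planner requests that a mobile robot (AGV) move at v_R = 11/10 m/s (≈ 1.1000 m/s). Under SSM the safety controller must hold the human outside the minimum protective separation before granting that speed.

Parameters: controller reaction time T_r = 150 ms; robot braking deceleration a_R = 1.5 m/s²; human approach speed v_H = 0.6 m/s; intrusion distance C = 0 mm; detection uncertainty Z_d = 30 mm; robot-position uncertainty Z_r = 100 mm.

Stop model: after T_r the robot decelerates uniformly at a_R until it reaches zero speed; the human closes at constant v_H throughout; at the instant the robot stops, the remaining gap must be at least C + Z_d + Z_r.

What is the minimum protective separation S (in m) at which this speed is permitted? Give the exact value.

S_min = 737/600 m = 1.2283 m

braking lasts T_s = (11/10)/(3/2) = 0.7333 s
reaction-phase robot travel = 1.1000·0.1500 = 0.1650 m
braking distance = 1.1000²/(2·1.5000) = 0.4033 m
person approaches 0.6000·(0.1500+0.7333) = 0.5300 m
C+Z_d+Z_r = 0.0000+0.0300+0.1000 = 0.1300 m
S_min ≈ 0.1650+0.4033+0.5300+0.1300  ⇒  S_min = 737/600 m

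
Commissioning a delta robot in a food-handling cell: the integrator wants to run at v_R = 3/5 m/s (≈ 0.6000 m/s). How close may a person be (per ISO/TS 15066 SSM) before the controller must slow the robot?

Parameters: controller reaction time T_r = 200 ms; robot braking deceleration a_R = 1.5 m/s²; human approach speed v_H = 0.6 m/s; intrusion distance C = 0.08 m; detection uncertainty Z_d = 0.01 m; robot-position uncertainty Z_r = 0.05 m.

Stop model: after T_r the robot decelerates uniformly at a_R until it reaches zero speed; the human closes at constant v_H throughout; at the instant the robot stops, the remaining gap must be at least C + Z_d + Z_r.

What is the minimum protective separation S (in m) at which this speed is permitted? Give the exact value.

braking lasts T_s = (3/5)/(3/2) = 0.4000 s
robot in T_r: 0.6000·0.2000 = 0.1200 m
braking distance = 0.6000²/(2·1.5000) = 0.1200 m
human closes 0.6000·0.6000 = 0.3600 m
margins: 0.0800+0.0100+0.0500 = 0.1400 m
S_min ≈ 0.1200+0.1200+0.3600+0.1400  ⇒  S_min = 37/50 m

S_min = 37/50 m = 0.7400 m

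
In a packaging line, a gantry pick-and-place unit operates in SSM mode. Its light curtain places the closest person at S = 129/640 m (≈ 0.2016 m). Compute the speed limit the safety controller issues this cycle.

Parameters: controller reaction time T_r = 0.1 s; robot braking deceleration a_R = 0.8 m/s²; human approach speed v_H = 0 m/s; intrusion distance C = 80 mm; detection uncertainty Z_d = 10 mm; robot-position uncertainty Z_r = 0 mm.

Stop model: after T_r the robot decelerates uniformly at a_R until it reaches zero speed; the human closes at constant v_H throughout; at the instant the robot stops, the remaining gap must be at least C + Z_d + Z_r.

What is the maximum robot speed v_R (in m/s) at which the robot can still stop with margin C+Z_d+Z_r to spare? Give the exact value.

v_R_max = 7/20 m/s = 0.3500 m/s

collect terms ⇒ (5/8)·v_R² + (1/10)·v_R + (-357/3200) = 0
  disc = (1/10)² − 4·(5/8)·(-357/3200) = 1849/6400 ; √disc = 43/80
  v_R = (−(1/10) + 43/80) / (2·(5/8)) = 7/20 m/s
check:
braking lasts T_s = (7/20)/(4/5) = 0.4375 s
reaction-phase robot travel = 0.3500·0.1000 = 0.0350 m
braking distance = 0.3500²/(2·0.8000) = 0.0766 m
human over T_r+T_s: 0.0000·(0.1000+0.4375) = 0.0000 m
residual clearance needed = 0.0800+0.0100+0.0000 = 0.0900 m
sum ≈ 0.0350+0.0766+0.0000+0.0900 ≈ 0.2016 m = S ✓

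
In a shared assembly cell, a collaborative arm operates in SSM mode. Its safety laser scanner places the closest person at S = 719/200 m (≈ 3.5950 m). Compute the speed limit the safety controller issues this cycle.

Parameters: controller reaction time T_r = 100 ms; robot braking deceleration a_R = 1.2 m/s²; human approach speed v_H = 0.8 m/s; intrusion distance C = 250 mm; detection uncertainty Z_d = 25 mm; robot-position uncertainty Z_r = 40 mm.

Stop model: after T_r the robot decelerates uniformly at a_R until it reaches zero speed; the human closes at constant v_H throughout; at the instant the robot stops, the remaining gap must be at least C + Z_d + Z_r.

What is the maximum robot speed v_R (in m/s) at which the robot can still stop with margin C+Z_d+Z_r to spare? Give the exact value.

v_R_max = 2 m/s = 2.0000 m/s

collect terms ⇒ (5/12)·v_R² + (23/30)·v_R + (-16/5) = 0
  disc = (23/30)² − 4·(5/12)·(-16/5) = 5329/900 ; √disc = 73/30
  v_R = (−(23/30) + 73/30) / (2·(5/12)) = 2 m/s
check:
T_s = v_R/a_R = 2/(6/5) = 1.6667 s
robot in T_r: 2.0000·0.1000 = 0.2000 m
braking distance = 2.0000²/(2·1.2000) = 1.6667 m
person approaches 0.8000·(0.1000+1.6667) = 1.4133 m
margins: 0.2500+0.0250+0.0400 = 0.3150 m
sum ≈ 0.2000+1.6667+1.4133+0.3150 ≈ 3.5950 m = S ✓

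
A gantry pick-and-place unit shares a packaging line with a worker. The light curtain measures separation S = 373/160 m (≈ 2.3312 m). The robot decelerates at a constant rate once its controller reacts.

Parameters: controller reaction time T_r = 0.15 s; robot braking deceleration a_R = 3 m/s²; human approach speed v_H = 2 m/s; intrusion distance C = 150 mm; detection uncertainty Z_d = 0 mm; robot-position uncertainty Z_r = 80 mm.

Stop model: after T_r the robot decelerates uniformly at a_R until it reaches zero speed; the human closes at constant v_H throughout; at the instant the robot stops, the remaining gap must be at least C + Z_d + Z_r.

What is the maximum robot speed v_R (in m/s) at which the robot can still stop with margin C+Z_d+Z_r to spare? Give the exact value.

v_R_max = 33/20 m/s = 1.6500 m/s

quadratic (1/6)·v² + (49/60)·v + (-1441/800) = 0
  disc = (49/60)² − 4·(1/6)·(-1441/800) = 1681/900 ; √disc = 41/30
  v_R = (−(49/60) + 41/30) / (2·(1/6)) = 33/20 m/s
check:
stop time T_s = (33/20)/3 = 0.5500 s
reaction-phase robot travel = 1.6500·0.1500 = 0.2475 m
robot under decel: 1.6500²/(2·3.0000) = 0.4537 m
human over T_r+T_s: 2.0000·(0.1500+0.5500) = 1.4000 m
margins: 0.1500+0.0000+0.0800 = 0.2300 m
sum ≈ 0.2475+0.4537+1.4000+0.2300 ≈ 2.3312 m = S ✓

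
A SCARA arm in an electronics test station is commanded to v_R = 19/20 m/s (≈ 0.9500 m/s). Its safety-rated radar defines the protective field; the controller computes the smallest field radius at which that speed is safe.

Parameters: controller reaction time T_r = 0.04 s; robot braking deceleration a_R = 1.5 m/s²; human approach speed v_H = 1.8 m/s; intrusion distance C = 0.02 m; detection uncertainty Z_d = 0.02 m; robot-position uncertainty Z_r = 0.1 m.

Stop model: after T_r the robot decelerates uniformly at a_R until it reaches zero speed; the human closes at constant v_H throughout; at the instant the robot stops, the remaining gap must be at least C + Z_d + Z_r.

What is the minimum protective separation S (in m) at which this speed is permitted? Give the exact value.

S_min = 2029/1200 m = 1.6908 m

T_s = v_R/a_R = (19/20)/(3/2) = 0.6333 s
robot in T_r: 0.9500·0.0400 = 0.0380 m
robot covers 0.9500·0.6333 − ½·1.5000·0.6333² = 0.3008 m while stopping
person approaches 1.8000·(0.0400+0.6333) = 1.2120 m
residual clearance needed = 0.0200+0.0200+0.1000 = 0.1400 m
S_min ≈ 0.0380+0.3008+1.2120+0.1400  ⇒  S_min = 2029/1200 m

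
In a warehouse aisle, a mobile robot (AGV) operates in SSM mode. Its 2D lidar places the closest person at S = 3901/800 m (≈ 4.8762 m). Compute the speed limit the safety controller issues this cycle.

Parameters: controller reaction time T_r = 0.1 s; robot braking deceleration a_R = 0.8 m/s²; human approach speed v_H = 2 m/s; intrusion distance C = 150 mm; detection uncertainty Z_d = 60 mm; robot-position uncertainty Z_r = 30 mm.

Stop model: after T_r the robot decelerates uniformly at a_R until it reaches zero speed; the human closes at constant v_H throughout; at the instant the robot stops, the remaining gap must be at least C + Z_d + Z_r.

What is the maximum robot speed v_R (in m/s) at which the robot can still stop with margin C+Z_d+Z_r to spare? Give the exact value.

v_R_max = 13/10 m/s = 1.3000 m/s

quadratic (5/8)·v² + (13/5)·v + (-3549/800) = 0
  disc = (13/5)² − 4·(5/8)·(-3549/800) = 28561/1600 ; √disc = 169/40
  v_R = (−(13/5) + 169/40) / (2·(5/8)) = 13/10 m/s
check:
T_s = v_R/a_R = (13/10)/(4/5) = 1.6250 s
robot covers v_R·T_r = 1.3000·0.1000 = 0.1300 m before braking
robot under decel: 1.3000²/(2·0.8000) = 1.0562 m
person approaches 2.0000·(0.1000+1.6250) = 3.4500 m
C+Z_d+Z_r = 0.1500+0.0600+0.0300 = 0.2400 m
sum ≈ 0.1300+1.0562+3.4500+0.2400 ≈ 4.8762 m = S ✓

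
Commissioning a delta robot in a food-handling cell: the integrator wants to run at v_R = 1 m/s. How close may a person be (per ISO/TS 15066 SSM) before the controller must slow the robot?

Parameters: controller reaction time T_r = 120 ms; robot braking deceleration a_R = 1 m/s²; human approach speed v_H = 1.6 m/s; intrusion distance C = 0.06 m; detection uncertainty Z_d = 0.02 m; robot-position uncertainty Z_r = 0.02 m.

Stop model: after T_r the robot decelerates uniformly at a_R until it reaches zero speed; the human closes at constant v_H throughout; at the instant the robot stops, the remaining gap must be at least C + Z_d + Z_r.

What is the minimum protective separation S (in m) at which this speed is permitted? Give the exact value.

S_min = 314/125 m = 2.5120 m

stop time T_s = 1/1 = 1.0000 s
robot covers v_R·T_r = 1.0000·0.1200 = 0.1200 m before braking
robot under decel: 1.0000²/(2·1.0000) = 0.5000 m
human closes 1.6000·1.1200 = 1.7920 m
C+Z_d+Z_r = 0.0600+0.0200+0.0200 = 0.1000 m
S_min ≈ 0.1200+0.5000+1.7920+0.1000  ⇒  S_min = 314/125 m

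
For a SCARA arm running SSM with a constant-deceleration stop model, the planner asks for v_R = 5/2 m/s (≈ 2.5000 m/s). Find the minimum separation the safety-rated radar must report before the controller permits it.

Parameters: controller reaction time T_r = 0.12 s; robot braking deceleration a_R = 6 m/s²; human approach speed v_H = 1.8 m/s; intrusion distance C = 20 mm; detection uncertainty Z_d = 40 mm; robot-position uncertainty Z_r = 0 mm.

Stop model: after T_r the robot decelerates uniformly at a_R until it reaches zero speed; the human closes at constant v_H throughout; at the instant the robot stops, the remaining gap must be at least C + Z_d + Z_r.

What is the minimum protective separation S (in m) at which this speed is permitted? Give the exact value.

braking lasts T_s = (5/2)/6 = 0.4167 s
reaction-phase robot travel = 2.5000·0.1200 = 0.3000 m
robot covers 2.5000·0.4167 − ½·6.0000·0.4167² = 0.5208 m while stopping
human closes 1.8000·0.5367 = 0.9660 m
C+Z_d+Z_r = 0.0200+0.0400+0.0000 = 0.0600 m
S_min ≈ 0.3000+0.5208+0.9660+0.0600  ⇒  S_min = 11081/6000 m

S_min = 11081/6000 m = 1.8468 m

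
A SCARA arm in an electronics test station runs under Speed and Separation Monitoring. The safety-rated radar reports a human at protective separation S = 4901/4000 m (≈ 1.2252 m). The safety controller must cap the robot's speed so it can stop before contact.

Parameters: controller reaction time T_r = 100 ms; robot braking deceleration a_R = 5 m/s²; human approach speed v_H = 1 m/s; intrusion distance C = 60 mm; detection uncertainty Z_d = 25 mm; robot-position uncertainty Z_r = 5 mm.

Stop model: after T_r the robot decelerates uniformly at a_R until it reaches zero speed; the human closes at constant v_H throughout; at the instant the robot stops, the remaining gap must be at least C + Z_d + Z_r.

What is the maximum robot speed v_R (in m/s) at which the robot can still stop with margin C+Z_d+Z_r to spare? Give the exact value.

collect terms ⇒ (1/10)·v_R² + (3/10)·v_R + (-4141/4000) = 0
  disc = (3/10)² − 4·(1/10)·(-4141/4000) = 5041/10000 ; √disc = 71/100
  v_R = (−(3/10) + 71/100) / (2·(1/10)) = 41/20 m/s
check:
braking lasts T_s = (41/20)/5 = 0.4100 s
robot covers v_R·T_r = 2.0500·0.1000 = 0.2050 m before braking
robot covers 2.0500·0.4100 − ½·5.0000·0.4100² = 0.4203 m while stopping
human closes 1.0000·0.5100 = 0.5100 m
margins: 0.0600+0.0250+0.0050 = 0.0900 m
sum ≈ 0.2050+0.4203+0.5100+0.0900 ≈ 1.2252 m = S ✓

v_R_max = 41/20 m/s = 2.0500 m/s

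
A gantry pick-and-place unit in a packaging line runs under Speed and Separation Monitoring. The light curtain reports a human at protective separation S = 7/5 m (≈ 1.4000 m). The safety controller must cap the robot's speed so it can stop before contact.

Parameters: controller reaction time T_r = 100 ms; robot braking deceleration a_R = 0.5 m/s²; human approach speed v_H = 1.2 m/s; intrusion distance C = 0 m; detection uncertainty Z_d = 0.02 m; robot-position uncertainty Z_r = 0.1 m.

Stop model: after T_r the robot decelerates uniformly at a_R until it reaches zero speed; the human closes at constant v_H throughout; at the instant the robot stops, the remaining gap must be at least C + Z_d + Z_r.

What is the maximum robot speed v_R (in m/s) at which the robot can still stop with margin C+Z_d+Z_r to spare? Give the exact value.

at the boundary: (1)·v² + (5/2)·v + (-29/25) = 0
  disc = (5/2)² − 4·(1)·(-29/25) = 1089/100 ; √disc = 33/10
  v_R = (−(5/2) + 33/10) / (2·(1)) = 2/5 m/s
check:
braking lasts T_s = (2/5)/(1/2) = 0.8000 s
robot covers v_R·T_r = 0.4000·0.1000 = 0.0400 m before braking
robot under decel: 0.4000²/(2·0.5000) = 0.1600 m
human closes 1.2000·0.9000 = 1.0800 m
margins: 0.0000+0.0200+0.1000 = 0.1200 m
sum ≈ 0.0400+0.1600+1.0800+0.1200 ≈ 1.4000 m = S ✓

v_R_max = 2/5 m/s = 0.4000 m/s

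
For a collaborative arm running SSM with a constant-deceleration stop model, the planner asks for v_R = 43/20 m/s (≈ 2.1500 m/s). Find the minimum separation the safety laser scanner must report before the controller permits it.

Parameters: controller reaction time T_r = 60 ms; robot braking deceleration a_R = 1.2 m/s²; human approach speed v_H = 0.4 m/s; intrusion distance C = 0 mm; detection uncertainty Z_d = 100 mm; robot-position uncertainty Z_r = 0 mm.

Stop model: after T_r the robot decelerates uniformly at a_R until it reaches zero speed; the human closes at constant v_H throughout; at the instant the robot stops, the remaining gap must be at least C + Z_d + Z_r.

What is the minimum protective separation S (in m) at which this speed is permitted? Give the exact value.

stop time T_s = (43/20)/(6/5) = 1.7917 s
robot covers v_R·T_r = 2.1500·0.0600 = 0.1290 m before braking
robot under decel: 2.1500²/(2·1.2000) = 1.9260 m
person approaches 0.4000·(0.0600+1.7917) = 0.7407 m
residual clearance needed = 0.0000+0.1000+0.0000 = 0.1000 m
S_min ≈ 0.1290+1.9260+0.7407+0.1000  ⇒  S_min = 69497/24000 m

S_min = 69497/24000 m = 2.8957 m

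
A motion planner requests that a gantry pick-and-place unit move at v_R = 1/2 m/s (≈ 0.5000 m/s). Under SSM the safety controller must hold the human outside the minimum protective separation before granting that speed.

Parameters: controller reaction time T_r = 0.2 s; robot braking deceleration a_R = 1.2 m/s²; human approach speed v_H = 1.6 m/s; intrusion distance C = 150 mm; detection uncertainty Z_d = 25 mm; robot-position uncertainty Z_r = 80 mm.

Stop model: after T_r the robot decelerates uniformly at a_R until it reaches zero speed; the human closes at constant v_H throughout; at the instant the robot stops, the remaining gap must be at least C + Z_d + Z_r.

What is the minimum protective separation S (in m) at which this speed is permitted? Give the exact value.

S_min = 347/240 m = 1.4458 m

stop time T_s = (1/2)/(6/5) = 0.4167 s
reaction-phase robot travel = 0.5000·0.2000 = 0.1000 m
robot covers 0.5000·0.4167 − ½·1.2000·0.4167² = 0.1042 m while stopping
human closes 1.6000·0.6167 = 0.9867 m
residual clearance needed = 0.1500+0.0250+0.0800 = 0.2550 m
S_min ≈ 0.1000+0.1042+0.9867+0.2550  ⇒  S_min = 347/240 m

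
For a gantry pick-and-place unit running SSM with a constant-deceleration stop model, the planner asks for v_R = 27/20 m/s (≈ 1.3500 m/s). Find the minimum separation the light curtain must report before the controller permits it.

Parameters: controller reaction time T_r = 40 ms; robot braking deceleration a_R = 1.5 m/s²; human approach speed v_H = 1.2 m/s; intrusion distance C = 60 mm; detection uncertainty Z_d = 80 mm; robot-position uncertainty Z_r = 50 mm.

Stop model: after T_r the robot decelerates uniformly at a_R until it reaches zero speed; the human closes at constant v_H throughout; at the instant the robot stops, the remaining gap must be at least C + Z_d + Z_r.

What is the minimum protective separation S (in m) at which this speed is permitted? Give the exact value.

T_s = v_R/a_R = (27/20)/(3/2) = 0.9000 s
robot in T_r: 1.3500·0.0400 = 0.0540 m
braking distance = 1.3500²/(2·1.5000) = 0.6075 m
human closes 1.2000·0.9400 = 1.1280 m
margins: 0.0600+0.0800+0.0500 = 0.1900 m
S_min ≈ 0.0540+0.6075+1.1280+0.1900  ⇒  S_min = 3959/2000 m

S_min = 3959/2000 m = 1.9795 m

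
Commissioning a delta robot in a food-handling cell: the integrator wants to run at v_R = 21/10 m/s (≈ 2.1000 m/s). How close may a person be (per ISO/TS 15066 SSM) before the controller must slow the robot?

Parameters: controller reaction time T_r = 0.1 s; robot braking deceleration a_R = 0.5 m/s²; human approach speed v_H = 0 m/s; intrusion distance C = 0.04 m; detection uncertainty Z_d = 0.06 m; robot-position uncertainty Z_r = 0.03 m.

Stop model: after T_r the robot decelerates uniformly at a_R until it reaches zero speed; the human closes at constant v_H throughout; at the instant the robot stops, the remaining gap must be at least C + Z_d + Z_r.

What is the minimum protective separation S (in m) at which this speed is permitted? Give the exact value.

S_min = 19/4 m = 4.7500 m

braking lasts T_s = (21/10)/(1/2) = 4.2000 s
reaction-phase robot travel = 2.1000·0.1000 = 0.2100 m
braking distance = 2.1000²/(2·0.5000) = 4.4100 m
human over T_r+T_s: 0.0000·(0.1000+4.2000) = 0.0000 m
margins: 0.0400+0.0600+0.0300 = 0.1300 m
S_min ≈ 0.2100+4.4100+0.0000+0.1300  ⇒  S_min = 19/4 m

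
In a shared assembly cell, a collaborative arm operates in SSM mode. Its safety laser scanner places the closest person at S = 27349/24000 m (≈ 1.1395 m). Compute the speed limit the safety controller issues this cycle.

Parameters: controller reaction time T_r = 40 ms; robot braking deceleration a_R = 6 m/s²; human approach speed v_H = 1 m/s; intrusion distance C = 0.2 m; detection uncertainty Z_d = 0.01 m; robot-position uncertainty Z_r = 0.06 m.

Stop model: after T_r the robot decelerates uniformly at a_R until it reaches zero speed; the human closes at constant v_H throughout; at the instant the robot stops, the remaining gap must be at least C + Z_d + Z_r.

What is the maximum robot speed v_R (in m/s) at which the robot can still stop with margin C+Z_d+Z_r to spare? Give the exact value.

at the boundary: (1/12)·v² + (31/150)·v + (-19909/24000) = 0
  disc = (31/150)² − 4·(1/12)·(-19909/24000) = 12769/40000 ; √disc = 113/200
  v_R = (−(31/150) + 113/200) / (2·(1/12)) = 43/20 m/s
check:
braking lasts T_s = (43/20)/6 = 0.3583 s
robot covers v_R·T_r = 2.1500·0.0400 = 0.0860 m before braking
robot under decel: 2.1500²/(2·6.0000) = 0.3852 m
person approaches 1.0000·(0.0400+0.3583) = 0.3983 m
C+Z_d+Z_r = 0.2000+0.0100+0.0600 = 0.2700 m
sum ≈ 0.0860+0.3852+0.3983+0.2700 ≈ 1.1395 m = S ✓

v_R_max = 43/20 m/s = 2.1500 m/s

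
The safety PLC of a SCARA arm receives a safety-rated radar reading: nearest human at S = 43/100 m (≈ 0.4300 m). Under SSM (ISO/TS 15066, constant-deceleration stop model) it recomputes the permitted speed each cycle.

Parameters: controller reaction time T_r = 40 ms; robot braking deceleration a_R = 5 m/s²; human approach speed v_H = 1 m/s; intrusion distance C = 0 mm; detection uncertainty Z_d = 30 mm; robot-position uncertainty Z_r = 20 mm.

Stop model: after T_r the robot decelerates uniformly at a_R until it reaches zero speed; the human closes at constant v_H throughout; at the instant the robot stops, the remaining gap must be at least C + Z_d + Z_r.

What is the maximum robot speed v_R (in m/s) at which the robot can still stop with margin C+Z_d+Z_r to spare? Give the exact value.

at the boundary: (1/10)·v² + (6/25)·v + (-17/50) = 0
  disc = (6/25)² − 4·(1/10)·(-17/50) = 121/625 ; √disc = 11/25
  v_R = (−(6/25) + 11/25) / (2·(1/10)) = 1 m/s
check:
stop time T_s = 1/5 = 0.2000 s
reaction-phase robot travel = 1.0000·0.0400 = 0.0400 m
braking distance = 1.0000²/(2·5.0000) = 0.1000 m
person approaches 1.0000·(0.0400+0.2000) = 0.2400 m
residual clearance needed = 0.0000+0.0300+0.0200 = 0.0500 m
sum ≈ 0.0400+0.1000+0.2400+0.0500 ≈ 0.4300 m = S ✓

v_R_max = 1 m/s = 1.0000 m/s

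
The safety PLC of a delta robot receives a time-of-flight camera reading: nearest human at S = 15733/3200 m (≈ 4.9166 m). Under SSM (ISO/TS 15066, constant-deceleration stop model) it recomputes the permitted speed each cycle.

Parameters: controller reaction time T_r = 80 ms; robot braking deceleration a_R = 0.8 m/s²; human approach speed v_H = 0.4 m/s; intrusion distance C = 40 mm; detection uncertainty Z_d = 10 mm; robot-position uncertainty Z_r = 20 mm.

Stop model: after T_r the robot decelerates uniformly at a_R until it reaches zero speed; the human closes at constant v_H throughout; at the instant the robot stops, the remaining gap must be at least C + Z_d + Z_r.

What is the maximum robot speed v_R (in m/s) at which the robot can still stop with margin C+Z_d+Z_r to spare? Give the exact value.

v_R_max = 47/20 m/s = 2.3500 m/s

quadratic (5/8)·v² + (29/50)·v + (-77033/16000) = 0
  disc = (29/50)² − 4·(5/8)·(-77033/16000) = 1979649/160000 ; √disc = 1407/400
  v_R = (−(29/50) + 1407/400) / (2·(5/8)) = 47/20 m/s
check:
stop time T_s = (47/20)/(4/5) = 2.9375 s
robot in T_r: 2.3500·0.0800 = 0.1880 m
robot under decel: 2.3500²/(2·0.8000) = 3.4516 m
human over T_r+T_s: 0.4000·(0.0800+2.9375) = 1.2070 m
residual clearance needed = 0.0400+0.0100+0.0200 = 0.0700 m
sum ≈ 0.1880+3.4516+1.2070+0.0700 ≈ 4.9166 m = S ✓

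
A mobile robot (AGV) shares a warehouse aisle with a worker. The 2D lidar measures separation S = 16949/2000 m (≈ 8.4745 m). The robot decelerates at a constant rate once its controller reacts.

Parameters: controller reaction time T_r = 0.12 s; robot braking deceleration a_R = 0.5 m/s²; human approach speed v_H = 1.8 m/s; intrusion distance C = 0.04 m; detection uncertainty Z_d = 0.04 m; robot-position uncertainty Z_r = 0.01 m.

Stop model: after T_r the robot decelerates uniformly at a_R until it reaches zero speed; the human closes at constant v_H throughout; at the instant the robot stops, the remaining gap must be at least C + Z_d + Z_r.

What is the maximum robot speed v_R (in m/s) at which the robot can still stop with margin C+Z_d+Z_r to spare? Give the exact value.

collect terms ⇒ (1)·v_R² + (93/25)·v_R + (-16337/2000) = 0
  disc = (93/25)² − 4·(1)·(-16337/2000) = 116281/2500 ; √disc = 341/50
  v_R = (−(93/25) + 341/50) / (2·(1)) = 31/20 m/s
check:
braking lasts T_s = (31/20)/(1/2) = 3.1000 s
robot covers v_R·T_r = 1.5500·0.1200 = 0.1860 m before braking
robot under decel: 1.5500²/(2·0.5000) = 2.4025 m
person approaches 1.8000·(0.1200+3.1000) = 5.7960 m
C+Z_d+Z_r = 0.0400+0.0400+0.0100 = 0.0900 m
sum ≈ 0.1860+2.4025+5.7960+0.0900 ≈ 8.4745 m = S ✓

v_R_max = 31/20 m/s = 1.5500 m/s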